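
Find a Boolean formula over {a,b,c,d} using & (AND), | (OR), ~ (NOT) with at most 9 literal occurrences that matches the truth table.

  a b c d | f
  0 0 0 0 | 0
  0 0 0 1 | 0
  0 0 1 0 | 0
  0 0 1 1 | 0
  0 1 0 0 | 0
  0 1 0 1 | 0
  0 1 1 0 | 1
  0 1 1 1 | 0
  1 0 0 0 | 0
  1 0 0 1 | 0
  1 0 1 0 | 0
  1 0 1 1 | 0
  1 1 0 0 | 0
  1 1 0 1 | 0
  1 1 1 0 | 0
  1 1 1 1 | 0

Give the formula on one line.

  ~d = 1010101010101010
  (a | ~d) = 1010101011111111
  ~c = 1100110011001100
  ((a | ~d) | ~c) = 1110111011111111
  (((a | ~d) | ~c) & c) = 0010001000110011
  ~a = 1111111100000000
  (~a | c) = 1111111100110011
  ~b = 1111000011110000
  ((~a | c) & ~b) = 1111000000110000
  (~a | ((~a | c) & ~b)) = 1111111100110000
  (b & (~a | ((~a | c) & ~b))) = 0000111100000000
  ((((a | ~d) | ~c) & c) & (b & (~a | ((~a | c) & ~b)))) = 0000001000000000

((((a | ~d) | ~c) & c) & (b & (~a | ((~a | c) & ~b))))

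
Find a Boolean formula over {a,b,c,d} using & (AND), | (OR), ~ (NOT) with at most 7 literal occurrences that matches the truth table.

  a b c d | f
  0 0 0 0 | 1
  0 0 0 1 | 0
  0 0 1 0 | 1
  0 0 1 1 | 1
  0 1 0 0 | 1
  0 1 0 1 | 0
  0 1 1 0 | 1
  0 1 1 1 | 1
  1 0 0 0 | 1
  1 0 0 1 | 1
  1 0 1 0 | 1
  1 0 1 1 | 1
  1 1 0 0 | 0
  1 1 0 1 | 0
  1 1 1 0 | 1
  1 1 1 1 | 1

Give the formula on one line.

  ~d = 1010101010101010
  ~a = 1111111100000000
  (~d & ~a) = 1010101000000000
  (c | (~d & ~a)) = 1011101100110011
  ~b = 1111000011110000
  (~b & a) = 0000000011110000
  ((c | (~d & ~a)) | (~b & a)) = 1011101111110011

((c | (~d & ~a)) | (~b & a))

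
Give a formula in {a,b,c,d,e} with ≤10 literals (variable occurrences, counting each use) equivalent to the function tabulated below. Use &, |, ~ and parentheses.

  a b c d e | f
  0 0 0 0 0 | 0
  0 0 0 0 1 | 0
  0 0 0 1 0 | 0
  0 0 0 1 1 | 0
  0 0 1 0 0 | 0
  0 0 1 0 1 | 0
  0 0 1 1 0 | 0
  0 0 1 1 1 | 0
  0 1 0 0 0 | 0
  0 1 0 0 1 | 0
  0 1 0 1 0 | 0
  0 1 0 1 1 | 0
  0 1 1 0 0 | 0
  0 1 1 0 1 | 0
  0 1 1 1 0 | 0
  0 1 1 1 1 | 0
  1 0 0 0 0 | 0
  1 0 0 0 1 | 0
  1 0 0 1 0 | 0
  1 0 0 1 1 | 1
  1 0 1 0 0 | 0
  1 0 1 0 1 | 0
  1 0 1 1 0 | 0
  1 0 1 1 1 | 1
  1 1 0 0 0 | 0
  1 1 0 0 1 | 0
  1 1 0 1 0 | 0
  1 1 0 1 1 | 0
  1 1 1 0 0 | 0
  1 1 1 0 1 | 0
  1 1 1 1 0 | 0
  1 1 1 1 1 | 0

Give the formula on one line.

  (d & a) = 00000000000000000011001100110011
  ~c = 11110000111100001111000011110000
  ((d & a) | ~c) = 11110000111100001111001111110011
  (((d & a) | ~c) & d) = 00110000001100000011001100110011
  ~b = 11111111000000001111111100000000
  ((((d & a) | ~c) & d) & ~b) = 00110000000000000011001100000000
  (e & d) = 00010001000100010001000100010001
  (a & (e & d)) = 00000000000000000001000100010001
  (((((d & a) | ~c) & d) & ~b) & (a & (e & d))) = 00000000000000000001000100000000

(((((d & a) | ~c) & d) & ~b) & (a & (e & d)))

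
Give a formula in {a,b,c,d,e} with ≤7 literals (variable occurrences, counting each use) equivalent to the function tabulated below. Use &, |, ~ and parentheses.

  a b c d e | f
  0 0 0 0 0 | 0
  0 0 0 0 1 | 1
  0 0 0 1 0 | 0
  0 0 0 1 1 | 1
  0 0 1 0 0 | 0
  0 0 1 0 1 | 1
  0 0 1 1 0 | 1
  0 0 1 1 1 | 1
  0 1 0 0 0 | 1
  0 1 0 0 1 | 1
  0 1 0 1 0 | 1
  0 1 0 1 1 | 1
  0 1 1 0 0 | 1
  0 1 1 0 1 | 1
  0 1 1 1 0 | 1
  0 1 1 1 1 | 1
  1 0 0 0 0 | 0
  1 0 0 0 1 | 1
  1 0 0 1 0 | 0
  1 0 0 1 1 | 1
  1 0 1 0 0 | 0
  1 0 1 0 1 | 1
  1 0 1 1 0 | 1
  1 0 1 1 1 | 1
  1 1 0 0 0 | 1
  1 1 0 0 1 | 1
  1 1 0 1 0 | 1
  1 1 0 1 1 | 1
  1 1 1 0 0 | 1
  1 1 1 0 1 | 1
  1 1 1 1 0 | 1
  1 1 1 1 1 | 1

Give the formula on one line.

  (c & e) = 00000101000001010000010100000101
  ((c & e) | b) = 00000101111111110000010111111111
  (c & d) = 00000011000000110000001100000011
  ~b = 11111111000000001111111100000000
  (~b & e) = 01010101000000000101010100000000
  ((c & d) | (~b & e)) = 01010111000000110101011100000011
  (((c & e) | b) | ((c & d) | (~b & e))) = 01010111111111110101011111111111

(((c & e) | b) | ((c & d) | (~b & e)))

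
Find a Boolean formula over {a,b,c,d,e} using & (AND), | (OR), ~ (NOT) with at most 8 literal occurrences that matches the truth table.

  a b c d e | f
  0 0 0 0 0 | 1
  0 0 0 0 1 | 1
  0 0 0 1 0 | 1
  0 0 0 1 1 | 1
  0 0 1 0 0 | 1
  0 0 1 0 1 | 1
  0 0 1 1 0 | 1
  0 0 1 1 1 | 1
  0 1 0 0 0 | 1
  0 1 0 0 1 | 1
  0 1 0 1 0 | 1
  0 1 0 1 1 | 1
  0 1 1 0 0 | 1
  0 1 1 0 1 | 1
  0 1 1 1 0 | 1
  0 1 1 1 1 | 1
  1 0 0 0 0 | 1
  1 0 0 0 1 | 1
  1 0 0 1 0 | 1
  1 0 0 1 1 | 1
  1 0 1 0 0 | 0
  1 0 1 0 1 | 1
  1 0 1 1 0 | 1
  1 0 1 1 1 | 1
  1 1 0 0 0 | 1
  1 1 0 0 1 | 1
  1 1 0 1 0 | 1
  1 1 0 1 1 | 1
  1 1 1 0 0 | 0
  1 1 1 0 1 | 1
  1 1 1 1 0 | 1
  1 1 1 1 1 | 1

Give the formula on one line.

(((d | ~a) | ((e | d) & ~d)) | (~e & ~c))

  ~a = 11111111111111110000000000000000
  (d | ~a) = 11111111111111110011001100110011
  (e | d) = 01110111011101110111011101110111
  ~d = 11001100110011001100110011001100
  ((e | d) & ~d) = 01000100010001000100010001000100
  ((d | ~a) | ((e | d) & ~d)) = 11111111111111110111011101110111
  ~e = 10101010101010101010101010101010
  ~c = 11110000111100001111000011110000
  (~e & ~c) = 10100000101000001010000010100000
  (((d | ~a) | ((e | d) & ~d)) | (~e & ~c)) = 11111111111111111111011111110111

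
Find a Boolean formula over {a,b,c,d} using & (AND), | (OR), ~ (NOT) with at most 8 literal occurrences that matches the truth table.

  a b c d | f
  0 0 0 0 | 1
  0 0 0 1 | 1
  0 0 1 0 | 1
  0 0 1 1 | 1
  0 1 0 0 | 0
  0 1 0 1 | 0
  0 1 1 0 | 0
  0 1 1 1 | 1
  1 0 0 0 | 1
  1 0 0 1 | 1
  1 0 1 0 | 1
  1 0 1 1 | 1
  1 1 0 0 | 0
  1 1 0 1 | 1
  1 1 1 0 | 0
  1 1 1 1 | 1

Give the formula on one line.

((~b & ((b | ~a) | ~d)) | (d & (a | c)))

  ~b = 1111000011110000
  ~a = 1111111100000000
  (b | ~a) = 1111111100001111
  ~d = 1010101010101010
  ((b | ~a) | ~d) = 1111111110101111
  (~b & ((b | ~a) | ~d)) = 1111000010100000
  (a | c) = 0011001111111111
  (d & (a | c)) = 0001000101010101
  ((~b & ((b | ~a) | ~d)) | (d & (a | c))) = 1111000111110101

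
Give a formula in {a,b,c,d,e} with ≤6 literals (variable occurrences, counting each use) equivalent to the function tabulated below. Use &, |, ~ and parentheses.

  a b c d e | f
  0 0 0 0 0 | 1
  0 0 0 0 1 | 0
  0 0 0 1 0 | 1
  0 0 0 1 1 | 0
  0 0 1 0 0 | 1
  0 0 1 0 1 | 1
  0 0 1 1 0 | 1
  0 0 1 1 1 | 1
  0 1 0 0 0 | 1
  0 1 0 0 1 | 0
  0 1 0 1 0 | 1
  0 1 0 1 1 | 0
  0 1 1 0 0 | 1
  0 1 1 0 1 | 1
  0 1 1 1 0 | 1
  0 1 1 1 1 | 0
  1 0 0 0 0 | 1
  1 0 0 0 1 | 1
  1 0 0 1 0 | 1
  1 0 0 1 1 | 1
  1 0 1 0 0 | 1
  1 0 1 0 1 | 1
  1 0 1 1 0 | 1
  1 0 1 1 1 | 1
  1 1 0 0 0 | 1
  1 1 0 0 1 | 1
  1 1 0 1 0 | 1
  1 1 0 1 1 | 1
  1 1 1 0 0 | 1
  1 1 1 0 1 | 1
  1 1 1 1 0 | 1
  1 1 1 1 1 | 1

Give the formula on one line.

  ~e = 10101010101010101010101010101010
  ~b = 11111111000000001111111100000000
  (~b & c) = 00001111000000000000111100000000
  ~d = 11001100110011001100110011001100
  (~d & c) = 00001100000011000000110000001100
  ((~b & c) | (~d & c)) = 00001111000011000000111100001100
  (~e | ((~b & c) | (~d & c))) = 10101111101011101010111110101110
  ((~e | ((~b & c) | (~d & c))) | a) = 10101111101011101111111111111111

((~e | ((~b & c) | (~d & c))) | a)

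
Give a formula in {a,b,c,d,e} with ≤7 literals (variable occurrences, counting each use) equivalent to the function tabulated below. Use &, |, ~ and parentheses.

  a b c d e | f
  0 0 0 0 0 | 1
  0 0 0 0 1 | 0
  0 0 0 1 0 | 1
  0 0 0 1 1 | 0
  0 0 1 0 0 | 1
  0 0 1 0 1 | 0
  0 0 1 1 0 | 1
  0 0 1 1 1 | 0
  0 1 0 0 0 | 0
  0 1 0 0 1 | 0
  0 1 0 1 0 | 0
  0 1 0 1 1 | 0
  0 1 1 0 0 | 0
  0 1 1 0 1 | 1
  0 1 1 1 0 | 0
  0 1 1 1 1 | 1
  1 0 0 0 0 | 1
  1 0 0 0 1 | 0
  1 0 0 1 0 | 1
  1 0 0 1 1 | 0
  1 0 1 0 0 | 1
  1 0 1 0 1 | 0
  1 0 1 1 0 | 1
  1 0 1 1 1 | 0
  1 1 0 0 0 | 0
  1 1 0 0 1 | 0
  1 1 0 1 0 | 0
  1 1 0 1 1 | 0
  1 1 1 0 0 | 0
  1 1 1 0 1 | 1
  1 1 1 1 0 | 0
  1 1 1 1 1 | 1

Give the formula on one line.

((~b | (e & c)) & (~e | (b & e)))

  ~b = 11111111000000001111111100000000
  (e & c) = 00000101000001010000010100000101
  (~b | (e & c)) = 11111111000001011111111100000101
  ~e = 10101010101010101010101010101010
  (b & e) = 00000000010101010000000001010101
  (~e | (b & e)) = 10101010111111111010101011111111
  ((~b | (e & c)) & (~e | (b & e))) = 10101010000001011010101000000101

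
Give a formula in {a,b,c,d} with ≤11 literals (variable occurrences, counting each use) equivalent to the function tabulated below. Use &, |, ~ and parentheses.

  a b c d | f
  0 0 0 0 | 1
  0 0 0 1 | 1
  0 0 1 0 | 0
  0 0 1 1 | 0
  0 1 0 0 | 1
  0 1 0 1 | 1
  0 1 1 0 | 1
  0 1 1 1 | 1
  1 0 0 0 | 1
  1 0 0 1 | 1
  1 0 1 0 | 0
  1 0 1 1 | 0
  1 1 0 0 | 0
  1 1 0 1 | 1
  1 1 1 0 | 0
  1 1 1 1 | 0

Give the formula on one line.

  ~c = 1100110011001100
  (b | ~c) = 1100111111001111
  ~b = 1111000011110000
  (d | ~b) = 1111010111110101
  ~a = 1111111100000000
  ((d | ~b) | ~a) = 1111111111110101
  ((b | ~c) & ((d | ~b) | ~a)) = 1100111111000101
  (~a & c) = 0011001100000000
  (~c | (~a & c)) = 1111111111001100
  (((b | ~c) & ((d | ~b) | ~a)) & (~c | (~a & c))) = 1100111111000100

(((b | ~c) & ((d | ~b) | ~a)) & (~c | (~a & c)))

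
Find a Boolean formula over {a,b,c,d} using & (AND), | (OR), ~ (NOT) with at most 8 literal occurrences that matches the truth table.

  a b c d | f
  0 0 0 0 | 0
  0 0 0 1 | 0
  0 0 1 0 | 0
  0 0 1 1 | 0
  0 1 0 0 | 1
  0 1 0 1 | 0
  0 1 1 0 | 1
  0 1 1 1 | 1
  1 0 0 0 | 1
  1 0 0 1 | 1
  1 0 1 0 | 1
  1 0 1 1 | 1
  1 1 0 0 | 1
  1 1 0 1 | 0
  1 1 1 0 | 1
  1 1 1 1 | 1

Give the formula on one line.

  ~d = 1010101010101010
  (~d | c) = 1011101110111011
  ~b = 1111000011110000
  (~d & a) = 0000000010101010
  (~b | (~d & a)) = 1111000011111010
  ((~d | c) | (~b | (~d & a))) = 1111101111111011
  (b | a) = 0000111111111111
  (((~d | c) | (~b | (~d & a))) & (b | a)) = 0000101111111011

(((~d | c) | (~b | (~d & a))) & (b | a))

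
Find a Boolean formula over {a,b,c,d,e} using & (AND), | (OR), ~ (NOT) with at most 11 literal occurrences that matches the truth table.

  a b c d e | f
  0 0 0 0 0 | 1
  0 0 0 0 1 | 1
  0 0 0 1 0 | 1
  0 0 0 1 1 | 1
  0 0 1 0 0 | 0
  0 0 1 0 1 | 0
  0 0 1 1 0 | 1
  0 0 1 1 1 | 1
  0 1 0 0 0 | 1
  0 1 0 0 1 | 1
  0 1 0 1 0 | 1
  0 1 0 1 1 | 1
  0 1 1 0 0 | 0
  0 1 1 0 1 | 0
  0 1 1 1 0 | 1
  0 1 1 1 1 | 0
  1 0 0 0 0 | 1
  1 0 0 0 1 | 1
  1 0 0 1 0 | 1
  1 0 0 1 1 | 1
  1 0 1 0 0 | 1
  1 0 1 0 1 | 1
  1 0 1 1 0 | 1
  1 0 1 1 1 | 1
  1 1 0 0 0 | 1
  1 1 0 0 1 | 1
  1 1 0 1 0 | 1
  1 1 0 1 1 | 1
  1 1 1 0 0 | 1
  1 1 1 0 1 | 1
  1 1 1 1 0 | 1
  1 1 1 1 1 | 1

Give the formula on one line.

(((d & ~e) & (e | c)) | ((a | ~c) | (e & (d & ~b))))

  ~e = 10101010101010101010101010101010
  (d & ~e) = 00100010001000100010001000100010
  (e | c) = 01011111010111110101111101011111
  ((d & ~e) & (e | c)) = 00000010000000100000001000000010
  ~c = 11110000111100001111000011110000
  (a | ~c) = 11110000111100001111111111111111
  ~b = 11111111000000001111111100000000
  (d & ~b) = 00110011000000000011001100000000
  (e & (d & ~b)) = 00010001000000000001000100000000
  ((a | ~c) | (e & (d & ~b))) = 11110001111100001111111111111111
  (((d & ~e) & (e | c)) | ((a | ~c) | (e & (d & ~b)))) = 11110011111100101111111111111111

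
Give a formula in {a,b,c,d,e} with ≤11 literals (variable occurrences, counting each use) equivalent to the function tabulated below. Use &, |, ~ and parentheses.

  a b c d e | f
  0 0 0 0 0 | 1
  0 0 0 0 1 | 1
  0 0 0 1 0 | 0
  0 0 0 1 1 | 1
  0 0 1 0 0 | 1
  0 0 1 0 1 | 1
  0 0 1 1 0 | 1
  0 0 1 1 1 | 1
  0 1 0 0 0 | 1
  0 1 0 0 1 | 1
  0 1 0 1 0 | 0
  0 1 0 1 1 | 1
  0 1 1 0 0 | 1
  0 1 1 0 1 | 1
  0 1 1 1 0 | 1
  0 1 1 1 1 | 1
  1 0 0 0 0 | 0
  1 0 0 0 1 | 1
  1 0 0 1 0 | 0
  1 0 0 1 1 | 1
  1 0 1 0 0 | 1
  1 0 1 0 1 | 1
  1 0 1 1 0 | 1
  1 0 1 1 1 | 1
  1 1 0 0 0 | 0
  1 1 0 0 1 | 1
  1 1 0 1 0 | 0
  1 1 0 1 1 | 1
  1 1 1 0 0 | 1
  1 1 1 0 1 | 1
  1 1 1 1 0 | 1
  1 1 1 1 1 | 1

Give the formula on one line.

((e | (~a & ~d)) | (((b & (~d & e)) & (~c | a)) | c))

  ~a = 11111111111111110000000000000000
  ~d = 11001100110011001100110011001100
  (~a & ~d) = 11001100110011000000000000000000
  (e | (~a & ~d)) = 11011101110111010101010101010101
  (~d & e) = 01000100010001000100010001000100
  (b & (~d & e)) = 00000000010001000000000001000100
  ~c = 11110000111100001111000011110000
  (~c | a) = 11110000111100001111111111111111
  ((b & (~d & e)) & (~c | a)) = 00000000010000000000000001000100
  (((b & (~d & e)) & (~c | a)) | c) = 00001111010011110000111101001111
  ((e | (~a & ~d)) | (((b & (~d & e)) & (~c | a)) | c)) = 11011111110111110101111101011111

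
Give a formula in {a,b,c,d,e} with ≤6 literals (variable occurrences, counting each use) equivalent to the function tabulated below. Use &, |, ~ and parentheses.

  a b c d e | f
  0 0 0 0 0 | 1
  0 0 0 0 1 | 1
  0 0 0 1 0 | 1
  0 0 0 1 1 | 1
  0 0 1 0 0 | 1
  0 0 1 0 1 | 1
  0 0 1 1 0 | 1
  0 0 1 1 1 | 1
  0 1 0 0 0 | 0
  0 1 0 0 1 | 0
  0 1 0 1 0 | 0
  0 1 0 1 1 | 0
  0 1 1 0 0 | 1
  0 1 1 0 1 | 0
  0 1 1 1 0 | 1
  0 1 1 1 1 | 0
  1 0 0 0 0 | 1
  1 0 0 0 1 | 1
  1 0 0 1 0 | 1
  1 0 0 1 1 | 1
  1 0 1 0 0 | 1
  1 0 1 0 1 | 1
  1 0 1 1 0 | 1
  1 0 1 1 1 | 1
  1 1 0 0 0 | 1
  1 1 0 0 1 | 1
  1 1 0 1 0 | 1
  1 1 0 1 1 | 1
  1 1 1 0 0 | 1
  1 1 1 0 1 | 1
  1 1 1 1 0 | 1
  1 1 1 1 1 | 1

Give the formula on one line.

  ~e = 10101010101010101010101010101010
  (c & ~e) = 00001010000010100000101000001010
  ~b = 11111111000000001111111100000000
  ((c & ~e) | ~b) = 11111111000010101111111100001010
  (a | ((c & ~e) | ~b)) = 11111111000010101111111111111111

(a | ((c & ~e) | ~b))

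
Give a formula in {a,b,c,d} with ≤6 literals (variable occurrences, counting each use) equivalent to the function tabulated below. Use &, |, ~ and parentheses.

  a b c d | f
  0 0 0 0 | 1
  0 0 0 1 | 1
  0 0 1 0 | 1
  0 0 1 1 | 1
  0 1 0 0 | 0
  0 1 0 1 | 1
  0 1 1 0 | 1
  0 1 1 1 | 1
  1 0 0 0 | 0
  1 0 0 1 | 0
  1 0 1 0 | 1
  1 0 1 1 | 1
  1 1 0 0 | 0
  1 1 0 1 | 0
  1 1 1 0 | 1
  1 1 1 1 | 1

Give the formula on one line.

((~a & ((c | ~b) | (a | d))) | c)

  ~a = 1111111100000000
  ~b = 1111000011110000
  (c | ~b) = 1111001111110011
  (a | d) = 0101010111111111
  ((c | ~b) | (a | d)) = 1111011111111111
  (~a & ((c | ~b) | (a | d))) = 1111011100000000
  ((~a & ((c | ~b) | (a | d))) | c) = 1111011100110011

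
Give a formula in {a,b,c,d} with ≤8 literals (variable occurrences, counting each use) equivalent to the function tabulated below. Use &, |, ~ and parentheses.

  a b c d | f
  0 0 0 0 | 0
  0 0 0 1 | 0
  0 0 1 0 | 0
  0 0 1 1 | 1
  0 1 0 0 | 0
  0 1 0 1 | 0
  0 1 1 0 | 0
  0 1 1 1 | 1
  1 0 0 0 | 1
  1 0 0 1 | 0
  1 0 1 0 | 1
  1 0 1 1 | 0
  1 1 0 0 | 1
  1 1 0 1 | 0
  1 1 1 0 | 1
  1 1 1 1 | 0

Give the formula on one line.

  ~a = 1111111100000000
  (d & ~a) = 0101010100000000
  ((d & ~a) & c) = 0001000100000000
  ~d = 1010101010101010
  (~d & a) = 0000000010101010
  (((d & ~a) & c) | (~d & a)) = 0001000110101010

(((d & ~a) & c) | (~d & a))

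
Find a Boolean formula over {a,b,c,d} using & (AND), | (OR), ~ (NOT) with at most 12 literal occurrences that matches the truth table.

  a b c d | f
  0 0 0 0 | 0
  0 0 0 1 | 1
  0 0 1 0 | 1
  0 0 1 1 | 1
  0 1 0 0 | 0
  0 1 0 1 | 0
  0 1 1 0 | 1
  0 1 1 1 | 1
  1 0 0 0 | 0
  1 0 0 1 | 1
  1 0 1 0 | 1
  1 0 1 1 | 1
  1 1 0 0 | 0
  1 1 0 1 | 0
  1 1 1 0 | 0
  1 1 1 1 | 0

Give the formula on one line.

(((b | d) & ~b) | ((a & ((~b & c) | ~a)) | (~a & c)))

  (b | d) = 0101111101011111
  ~b = 1111000011110000
  ((b | d) & ~b) = 0101000001010000
  (~b & c) = 0011000000110000
  ~a = 1111111100000000
  ((~b & c) | ~a) = 1111111100110000
  (a & ((~b & c) | ~a)) = 0000000000110000
  (~a & c) = 0011001100000000
  ((a & ((~b & c) | ~a)) | (~a & c)) = 0011001100110000
  (((b | d) & ~b) | ((a & ((~b & c) | ~a)) | (~a & c))) = 0111001101110000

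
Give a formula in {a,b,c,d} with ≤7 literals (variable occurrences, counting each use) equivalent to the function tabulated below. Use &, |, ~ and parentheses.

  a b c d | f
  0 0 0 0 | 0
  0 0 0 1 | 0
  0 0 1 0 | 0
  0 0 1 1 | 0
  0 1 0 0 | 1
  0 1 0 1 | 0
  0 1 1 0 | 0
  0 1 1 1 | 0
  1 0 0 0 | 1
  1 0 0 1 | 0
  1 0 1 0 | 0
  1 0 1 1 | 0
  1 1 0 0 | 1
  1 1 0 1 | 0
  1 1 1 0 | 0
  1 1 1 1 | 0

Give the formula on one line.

  ~c = 1100110011001100
  ~d = 1010101010101010
  (~c & ~d) = 1000100010001000
  (d | a) = 0101010111111111
  (b | (d | a)) = 0101111111111111
  ((~c & ~d) & (b | (d | a))) = 0000100010001000

((~c & ~d) & (b | (d | a)))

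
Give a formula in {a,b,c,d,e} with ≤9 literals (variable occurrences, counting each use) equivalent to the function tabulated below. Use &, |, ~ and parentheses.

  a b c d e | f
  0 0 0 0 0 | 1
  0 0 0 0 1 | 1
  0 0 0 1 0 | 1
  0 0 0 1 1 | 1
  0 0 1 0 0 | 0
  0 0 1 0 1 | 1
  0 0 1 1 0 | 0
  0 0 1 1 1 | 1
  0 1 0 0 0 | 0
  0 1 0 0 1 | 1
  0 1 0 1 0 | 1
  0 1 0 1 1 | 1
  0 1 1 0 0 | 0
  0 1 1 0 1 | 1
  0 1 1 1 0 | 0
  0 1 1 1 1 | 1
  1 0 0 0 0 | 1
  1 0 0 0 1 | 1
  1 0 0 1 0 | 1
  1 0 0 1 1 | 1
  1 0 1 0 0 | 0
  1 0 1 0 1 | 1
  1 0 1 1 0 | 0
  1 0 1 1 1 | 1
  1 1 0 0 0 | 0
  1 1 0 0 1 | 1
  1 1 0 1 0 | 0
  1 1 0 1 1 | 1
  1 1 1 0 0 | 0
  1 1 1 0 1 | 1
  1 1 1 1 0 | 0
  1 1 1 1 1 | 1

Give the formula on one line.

  (e & c) = 00000101000001010000010100000101
  ~a = 11111111111111110000000000000000
  ~c = 11110000111100001111000011110000
  (~a & ~c) = 11110000111100000000000000000000
  (d & (~a & ~c)) = 00110000001100000000000000000000
  ((e & c) | (d & (~a & ~c))) = 00110101001101010000010100000101
  ~b = 11111111000000001111111100000000
  (~c & ~b) = 11110000000000001111000000000000
  (((e & c) | (d & (~a & ~c))) | (~c & ~b)) = 11110101001101011111010100000101
  (e | (((e & c) | (d & (~a & ~c))) | (~c & ~b))) = 11110101011101011111010101010101

(e | (((e & c) | (d & (~a & ~c))) | (~c & ~b)))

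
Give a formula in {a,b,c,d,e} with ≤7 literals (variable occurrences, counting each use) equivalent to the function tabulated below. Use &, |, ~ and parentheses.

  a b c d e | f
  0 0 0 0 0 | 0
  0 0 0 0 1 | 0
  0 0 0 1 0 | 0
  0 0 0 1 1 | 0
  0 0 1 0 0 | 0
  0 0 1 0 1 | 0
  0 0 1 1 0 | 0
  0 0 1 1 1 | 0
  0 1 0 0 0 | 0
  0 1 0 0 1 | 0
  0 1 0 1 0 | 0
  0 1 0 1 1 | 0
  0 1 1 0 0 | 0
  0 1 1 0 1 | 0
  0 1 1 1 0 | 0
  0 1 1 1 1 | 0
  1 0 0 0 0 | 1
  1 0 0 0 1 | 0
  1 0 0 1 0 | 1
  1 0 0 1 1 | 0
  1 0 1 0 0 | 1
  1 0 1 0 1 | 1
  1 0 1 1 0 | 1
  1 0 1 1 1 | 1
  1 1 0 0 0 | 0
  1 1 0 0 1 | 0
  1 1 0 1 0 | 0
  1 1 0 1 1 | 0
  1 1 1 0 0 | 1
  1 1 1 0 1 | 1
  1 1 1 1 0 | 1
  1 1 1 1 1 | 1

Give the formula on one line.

  ~e = 10101010101010101010101010101010
  (a & ~e) = 00000000000000001010101010101010
  ~b = 11111111000000001111111100000000
  ((a & ~e) & ~b) = 00000000000000001010101000000000
  ~a = 11111111111111110000000000000000
  (c | ~a) = 11111111111111110000111100001111
  (((a & ~e) & ~b) | (c | ~a)) = 11111111111111111010111100001111
  ((((a & ~e) & ~b) | (c | ~a)) & a) = 00000000000000001010111100001111

((((a & ~e) & ~b) | (c | ~a)) & a)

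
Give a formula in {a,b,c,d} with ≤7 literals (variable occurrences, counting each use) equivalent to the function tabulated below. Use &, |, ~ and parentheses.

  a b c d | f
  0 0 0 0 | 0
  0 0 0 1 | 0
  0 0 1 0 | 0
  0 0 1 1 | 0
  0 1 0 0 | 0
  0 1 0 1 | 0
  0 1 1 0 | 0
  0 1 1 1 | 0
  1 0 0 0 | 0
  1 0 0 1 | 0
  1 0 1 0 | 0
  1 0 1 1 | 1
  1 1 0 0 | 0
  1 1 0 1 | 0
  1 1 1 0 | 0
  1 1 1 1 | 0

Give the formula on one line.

((d | ~a) & (c & (a & ~b)))

  ~a = 1111111100000000
  (d | ~a) = 1111111101010101
  ~b = 1111000011110000
  (a & ~b) = 0000000011110000
  (c & (a & ~b)) = 0000000000110000
  ((d | ~a) & (c & (a & ~b))) = 0000000000010000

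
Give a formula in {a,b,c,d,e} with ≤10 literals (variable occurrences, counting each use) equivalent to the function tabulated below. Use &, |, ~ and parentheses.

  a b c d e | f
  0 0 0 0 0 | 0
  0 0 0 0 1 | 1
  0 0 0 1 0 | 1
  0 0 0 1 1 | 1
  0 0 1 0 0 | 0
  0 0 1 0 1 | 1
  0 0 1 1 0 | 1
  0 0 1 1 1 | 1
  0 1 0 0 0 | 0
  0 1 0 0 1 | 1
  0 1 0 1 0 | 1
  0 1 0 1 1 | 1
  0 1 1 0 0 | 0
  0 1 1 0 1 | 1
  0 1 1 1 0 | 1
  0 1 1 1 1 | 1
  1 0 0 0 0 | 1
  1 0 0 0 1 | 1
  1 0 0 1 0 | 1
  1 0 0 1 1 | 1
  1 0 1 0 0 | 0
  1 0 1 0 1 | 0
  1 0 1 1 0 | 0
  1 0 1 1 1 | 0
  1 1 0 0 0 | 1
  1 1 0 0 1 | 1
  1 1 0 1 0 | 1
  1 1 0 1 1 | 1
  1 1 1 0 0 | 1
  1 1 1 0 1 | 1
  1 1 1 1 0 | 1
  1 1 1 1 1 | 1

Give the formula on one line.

(((~a | ~c) & ((d | (a & (~e | c))) | e)) | (b & a))

  ~a = 11111111111111110000000000000000
  ~c = 11110000111100001111000011110000
  (~a | ~c) = 11111111111111111111000011110000
  ~e = 10101010101010101010101010101010
  (~e | c) = 10101111101011111010111110101111
  (a & (~e | c)) = 00000000000000001010111110101111
  (d | (a & (~e | c))) = 00110011001100111011111110111111
  ((d | (a & (~e | c))) | e) = 01110111011101111111111111111111
  ((~a | ~c) & ((d | (a & (~e | c))) | e)) = 01110111011101111111000011110000
  (b & a) = 00000000000000000000000011111111
  (((~a | ~c) & ((d | (a & (~e | c))) | e)) | (b & a)) = 01110111011101111111000011111111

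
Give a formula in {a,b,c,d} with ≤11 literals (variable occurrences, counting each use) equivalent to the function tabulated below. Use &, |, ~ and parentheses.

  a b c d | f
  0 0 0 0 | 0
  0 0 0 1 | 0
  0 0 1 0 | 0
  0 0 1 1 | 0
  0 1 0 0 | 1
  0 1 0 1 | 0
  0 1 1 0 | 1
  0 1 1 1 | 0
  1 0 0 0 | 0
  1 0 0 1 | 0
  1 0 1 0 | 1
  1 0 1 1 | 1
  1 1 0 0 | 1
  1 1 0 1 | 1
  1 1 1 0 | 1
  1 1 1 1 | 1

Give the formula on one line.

  ~d = 1010101010101010
  (b & ~d) = 0000101000001010
  ~c = 1100110011001100
  (~c | a) = 1100110011111111
  ((b & ~d) | (~c | a)) = 1100111011111111
  (~d | c) = 1011101110111011
  (a | (~d | c)) = 1011101111111111
  (c | b) = 0011111100111111
  ((a | (~d | c)) & (c | b)) = 0011101100111111
  (((b & ~d) | (~c | a)) & ((a | (~d | c)) & (c | b))) = 0000101000111111

(((b & ~d) | (~c | a)) & ((a | (~d | c)) & (c | b)))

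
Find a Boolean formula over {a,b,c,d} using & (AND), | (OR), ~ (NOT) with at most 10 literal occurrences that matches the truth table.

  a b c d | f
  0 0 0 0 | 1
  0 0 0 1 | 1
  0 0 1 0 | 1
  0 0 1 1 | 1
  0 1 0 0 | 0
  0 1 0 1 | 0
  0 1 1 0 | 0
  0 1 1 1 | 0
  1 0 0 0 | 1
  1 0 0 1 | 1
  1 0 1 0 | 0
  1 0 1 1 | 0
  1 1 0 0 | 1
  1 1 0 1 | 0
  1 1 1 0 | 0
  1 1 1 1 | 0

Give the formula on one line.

((~b | (~d & (a | (~a & d)))) & (~c | ~a))

  ~b = 1111000011110000
  ~d = 1010101010101010
  ~a = 1111111100000000
  (~a & d) = 0101010100000000
  (a | (~a & d)) = 0101010111111111
  (~d & (a | (~a & d))) = 0000000010101010
  (~b | (~d & (a | (~a & d)))) = 1111000011111010
  ~c = 1100110011001100
  (~c | ~a) = 1111111111001100
  ((~b | (~d & (a | (~a & d)))) & (~c | ~a)) = 1111000011001000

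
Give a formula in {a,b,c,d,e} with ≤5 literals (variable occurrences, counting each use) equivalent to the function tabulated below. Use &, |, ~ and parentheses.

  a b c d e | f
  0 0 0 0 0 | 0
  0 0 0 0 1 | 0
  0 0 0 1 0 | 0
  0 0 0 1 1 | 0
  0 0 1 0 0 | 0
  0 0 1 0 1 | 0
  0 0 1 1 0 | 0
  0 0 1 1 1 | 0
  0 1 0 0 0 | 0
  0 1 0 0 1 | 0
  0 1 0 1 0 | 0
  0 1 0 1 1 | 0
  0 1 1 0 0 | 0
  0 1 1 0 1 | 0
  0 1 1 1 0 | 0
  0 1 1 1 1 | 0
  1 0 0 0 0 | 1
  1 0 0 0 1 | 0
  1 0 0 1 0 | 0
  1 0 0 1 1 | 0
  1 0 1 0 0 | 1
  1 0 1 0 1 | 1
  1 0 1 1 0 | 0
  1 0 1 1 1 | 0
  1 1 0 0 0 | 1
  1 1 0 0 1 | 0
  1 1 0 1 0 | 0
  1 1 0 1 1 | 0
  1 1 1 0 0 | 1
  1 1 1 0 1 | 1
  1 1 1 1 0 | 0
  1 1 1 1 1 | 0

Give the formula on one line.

  ~a = 11111111111111110000000000000000
  (~a | c) = 11111111111111110000111100001111
  ~e = 10101010101010101010101010101010
  ((~a | c) | ~e) = 11111111111111111010111110101111
  ~d = 11001100110011001100110011001100
  (a & ~d) = 00000000000000001100110011001100
  (((~a | c) | ~e) & (a & ~d)) = 00000000000000001000110010001100

(((~a | c) | ~e) & (a & ~d))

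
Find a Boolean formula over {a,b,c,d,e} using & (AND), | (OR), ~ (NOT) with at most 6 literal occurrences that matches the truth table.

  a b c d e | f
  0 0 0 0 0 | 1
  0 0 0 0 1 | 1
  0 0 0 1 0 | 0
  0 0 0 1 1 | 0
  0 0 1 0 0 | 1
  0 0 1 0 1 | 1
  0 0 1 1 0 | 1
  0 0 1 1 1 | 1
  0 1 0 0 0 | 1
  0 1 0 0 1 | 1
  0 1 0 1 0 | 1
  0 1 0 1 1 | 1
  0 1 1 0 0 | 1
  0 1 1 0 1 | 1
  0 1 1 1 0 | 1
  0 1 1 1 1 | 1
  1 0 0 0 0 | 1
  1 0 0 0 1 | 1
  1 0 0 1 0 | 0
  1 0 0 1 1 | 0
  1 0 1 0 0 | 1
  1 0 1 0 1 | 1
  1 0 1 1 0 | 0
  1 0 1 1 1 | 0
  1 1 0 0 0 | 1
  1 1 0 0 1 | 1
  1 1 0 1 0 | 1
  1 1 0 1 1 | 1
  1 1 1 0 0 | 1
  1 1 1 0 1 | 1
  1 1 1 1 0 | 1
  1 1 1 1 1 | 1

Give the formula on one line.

  ~a = 11111111111111110000000000000000
  (~a & c) = 00001111000011110000000000000000
  ~d = 11001100110011001100110011001100
  ((~a & c) | ~d) = 11001111110011111100110011001100
  (b | ((~a & c) | ~d)) = 11001111111111111100110011111111

(b | ((~a & c) | ~d))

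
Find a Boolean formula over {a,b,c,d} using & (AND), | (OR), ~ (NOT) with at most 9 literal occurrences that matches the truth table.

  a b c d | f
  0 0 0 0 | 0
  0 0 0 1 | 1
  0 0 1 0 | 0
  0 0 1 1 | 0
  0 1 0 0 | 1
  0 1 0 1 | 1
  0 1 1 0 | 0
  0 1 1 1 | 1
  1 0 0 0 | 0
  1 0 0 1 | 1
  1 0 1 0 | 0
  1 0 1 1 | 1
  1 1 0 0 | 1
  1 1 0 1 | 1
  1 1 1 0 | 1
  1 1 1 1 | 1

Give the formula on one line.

((b | (~b & d)) & (((b & d) | a) | ~c))

  ~b = 1111000011110000
  (~b & d) = 0101000001010000
  (b | (~b & d)) = 0101111101011111
  (b & d) = 0000010100000101
  ((b & d) | a) = 0000010111111111
  ~c = 1100110011001100
  (((b & d) | a) | ~c) = 1100110111111111
  ((b | (~b & d)) & (((b & d) | a) | ~c)) = 0100110101011111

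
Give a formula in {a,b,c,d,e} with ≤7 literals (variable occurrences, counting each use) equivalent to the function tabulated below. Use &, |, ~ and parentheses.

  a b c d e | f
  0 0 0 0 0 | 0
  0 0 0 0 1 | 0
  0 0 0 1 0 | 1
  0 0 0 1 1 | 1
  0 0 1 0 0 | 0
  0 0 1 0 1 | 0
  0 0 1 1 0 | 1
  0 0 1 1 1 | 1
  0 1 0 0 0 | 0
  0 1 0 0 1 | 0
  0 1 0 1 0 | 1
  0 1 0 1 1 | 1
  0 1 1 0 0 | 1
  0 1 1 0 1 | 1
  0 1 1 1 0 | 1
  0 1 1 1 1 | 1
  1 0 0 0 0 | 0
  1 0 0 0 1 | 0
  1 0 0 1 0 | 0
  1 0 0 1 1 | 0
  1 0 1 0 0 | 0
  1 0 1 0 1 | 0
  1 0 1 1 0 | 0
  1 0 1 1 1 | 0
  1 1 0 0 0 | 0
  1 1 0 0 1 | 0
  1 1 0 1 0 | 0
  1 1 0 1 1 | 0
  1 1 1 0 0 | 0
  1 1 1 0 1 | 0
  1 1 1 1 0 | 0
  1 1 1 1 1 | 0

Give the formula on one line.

  ~a = 11111111111111110000000000000000
  (c & b) = 00000000000011110000000000001111
  ((c & b) | d) = 00110011001111110011001100111111
  (~a & ((c & b) | d)) = 00110011001111110000000000000000

(~a & ((c & b) | d))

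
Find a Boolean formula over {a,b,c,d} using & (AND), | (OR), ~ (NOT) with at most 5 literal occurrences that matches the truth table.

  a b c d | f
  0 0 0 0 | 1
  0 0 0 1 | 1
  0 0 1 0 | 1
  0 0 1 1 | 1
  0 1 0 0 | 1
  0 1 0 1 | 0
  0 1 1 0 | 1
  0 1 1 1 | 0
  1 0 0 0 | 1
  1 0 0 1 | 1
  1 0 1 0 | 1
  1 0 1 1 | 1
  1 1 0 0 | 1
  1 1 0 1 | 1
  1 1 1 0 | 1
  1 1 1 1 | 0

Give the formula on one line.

  ~d = 1010101010101010
  ~c = 1100110011001100
  (~c & a) = 0000000011001100
  (~d | (~c & a)) = 1010101011101110
  ~b = 1111000011110000
  ((~d | (~c & a)) | ~b) = 1111101011111110

((~d | (~c & a)) | ~b)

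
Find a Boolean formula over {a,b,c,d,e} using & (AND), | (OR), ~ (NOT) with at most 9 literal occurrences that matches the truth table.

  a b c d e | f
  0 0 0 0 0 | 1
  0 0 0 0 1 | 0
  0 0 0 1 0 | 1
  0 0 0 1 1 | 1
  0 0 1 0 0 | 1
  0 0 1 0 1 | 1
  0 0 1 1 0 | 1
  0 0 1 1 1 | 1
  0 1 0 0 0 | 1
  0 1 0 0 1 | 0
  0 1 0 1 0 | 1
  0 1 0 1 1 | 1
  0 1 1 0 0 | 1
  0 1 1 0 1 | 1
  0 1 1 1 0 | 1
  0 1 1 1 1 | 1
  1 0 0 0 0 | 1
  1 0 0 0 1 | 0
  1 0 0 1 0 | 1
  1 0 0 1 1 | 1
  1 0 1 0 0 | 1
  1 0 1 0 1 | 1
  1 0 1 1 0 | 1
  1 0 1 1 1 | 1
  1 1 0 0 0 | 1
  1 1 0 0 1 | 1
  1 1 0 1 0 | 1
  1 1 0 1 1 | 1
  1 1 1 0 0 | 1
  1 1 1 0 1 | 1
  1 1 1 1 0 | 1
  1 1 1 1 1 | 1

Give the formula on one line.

  (d | a) = 00110011001100111111111111111111
  ((d | a) & b) = 00000000001100110000000011111111
  (c | d) = 00111111001111110011111100111111
  (((d | a) & b) | (c | d)) = 00111111001111110011111111111111
  ~e = 10101010101010101010101010101010
  ((((d | a) & b) | (c | d)) | ~e) = 10111111101111111011111111111111

((((d | a) & b) | (c | d)) | ~e)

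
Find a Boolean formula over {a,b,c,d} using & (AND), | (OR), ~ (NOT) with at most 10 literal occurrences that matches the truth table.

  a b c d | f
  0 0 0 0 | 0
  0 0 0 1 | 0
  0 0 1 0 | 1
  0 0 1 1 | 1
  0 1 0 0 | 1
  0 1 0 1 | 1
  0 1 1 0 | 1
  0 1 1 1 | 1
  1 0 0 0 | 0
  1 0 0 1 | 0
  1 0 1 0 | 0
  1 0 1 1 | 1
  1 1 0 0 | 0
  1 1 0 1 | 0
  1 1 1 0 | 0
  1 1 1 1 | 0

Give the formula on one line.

  (c | b) = 0011111100111111
  ~a = 1111111100000000
  (~a | d) = 1111111101010101
  (b | (~a | d)) = 1111111101011111
  ((c | b) & (b | (~a | d))) = 0011111100011111
  ~b = 1111000011110000
  (~a | ~b) = 1111111111110000
  (((c | b) & (b | (~a | d))) & (~a | ~b)) = 0011111100010000

(((c | b) & (b | (~a | d))) & (~a | ~b))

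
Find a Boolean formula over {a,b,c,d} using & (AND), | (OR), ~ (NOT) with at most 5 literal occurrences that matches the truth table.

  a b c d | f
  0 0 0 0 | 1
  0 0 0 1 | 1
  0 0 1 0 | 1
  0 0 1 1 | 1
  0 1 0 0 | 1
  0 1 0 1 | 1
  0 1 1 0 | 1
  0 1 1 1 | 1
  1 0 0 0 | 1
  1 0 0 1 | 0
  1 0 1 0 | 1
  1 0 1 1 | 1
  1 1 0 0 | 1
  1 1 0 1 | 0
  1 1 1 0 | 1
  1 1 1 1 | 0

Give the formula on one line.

((~d | ~a) | ((b | c) & ~b))

  ~d = 1010101010101010
  ~a = 1111111100000000
  (~d | ~a) = 1111111110101010
  (b | c) = 0011111100111111
  ~b = 1111000011110000
  ((b | c) & ~b) = 0011000000110000
  ((~d | ~a) | ((b | c) & ~b)) = 1111111110111010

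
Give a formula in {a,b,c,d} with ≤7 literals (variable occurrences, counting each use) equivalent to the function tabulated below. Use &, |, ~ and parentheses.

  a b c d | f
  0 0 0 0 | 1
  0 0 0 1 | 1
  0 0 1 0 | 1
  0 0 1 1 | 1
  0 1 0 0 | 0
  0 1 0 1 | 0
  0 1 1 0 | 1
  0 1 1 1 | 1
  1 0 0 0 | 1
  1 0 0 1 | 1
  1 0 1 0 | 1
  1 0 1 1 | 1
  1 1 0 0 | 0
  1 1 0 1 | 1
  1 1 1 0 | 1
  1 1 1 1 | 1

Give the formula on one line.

  ~b = 1111000011110000
  ~a = 1111111100000000
  (b & ~a) = 0000111100000000
  ((b & ~a) | d) = 0101111101010101
  (a | ~b) = 1111000011111111
  (((b & ~a) | d) & (a | ~b)) = 0101000001010101
  ((((b & ~a) | d) & (a | ~b)) | c) = 0111001101110111
  (~b | ((((b & ~a) | d) & (a | ~b)) | c)) = 1111001111110111

(~b | ((((b & ~a) | d) & (a | ~b)) | c))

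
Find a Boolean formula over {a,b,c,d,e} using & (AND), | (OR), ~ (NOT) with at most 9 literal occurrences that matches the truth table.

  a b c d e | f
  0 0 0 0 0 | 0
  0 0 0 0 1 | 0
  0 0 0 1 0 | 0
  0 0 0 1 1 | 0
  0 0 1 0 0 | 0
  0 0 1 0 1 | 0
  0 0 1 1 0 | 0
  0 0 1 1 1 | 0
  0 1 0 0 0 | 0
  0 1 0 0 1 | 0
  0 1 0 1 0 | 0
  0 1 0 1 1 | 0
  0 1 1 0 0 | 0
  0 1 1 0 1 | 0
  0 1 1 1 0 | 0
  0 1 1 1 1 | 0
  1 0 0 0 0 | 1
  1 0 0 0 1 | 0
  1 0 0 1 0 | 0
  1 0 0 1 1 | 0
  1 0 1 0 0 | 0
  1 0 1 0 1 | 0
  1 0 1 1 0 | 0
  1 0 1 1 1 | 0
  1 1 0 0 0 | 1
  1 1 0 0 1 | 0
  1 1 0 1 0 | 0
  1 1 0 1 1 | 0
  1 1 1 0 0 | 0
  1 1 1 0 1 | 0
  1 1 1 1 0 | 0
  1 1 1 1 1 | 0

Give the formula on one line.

(((((d | e) & ~a) & ~b) | (a | c)) & (~d & (~e & ~c)))

  (d | e) = 01110111011101110111011101110111
  ~a = 11111111111111110000000000000000
  ((d | e) & ~a) = 01110111011101110000000000000000
  ~b = 11111111000000001111111100000000
  (((d | e) & ~a) & ~b) = 01110111000000000000000000000000
  (a | c) = 00001111000011111111111111111111
  ((((d | e) & ~a) & ~b) | (a | c)) = 01111111000011111111111111111111
  ~d = 11001100110011001100110011001100
  ~e = 10101010101010101010101010101010
  ~c = 11110000111100001111000011110000
  (~e & ~c) = 10100000101000001010000010100000
  (~d & (~e & ~c)) = 10000000100000001000000010000000
  (((((d | e) & ~a) & ~b) | (a | c)) & (~d & (~e & ~c))) = 00000000000000001000000010000000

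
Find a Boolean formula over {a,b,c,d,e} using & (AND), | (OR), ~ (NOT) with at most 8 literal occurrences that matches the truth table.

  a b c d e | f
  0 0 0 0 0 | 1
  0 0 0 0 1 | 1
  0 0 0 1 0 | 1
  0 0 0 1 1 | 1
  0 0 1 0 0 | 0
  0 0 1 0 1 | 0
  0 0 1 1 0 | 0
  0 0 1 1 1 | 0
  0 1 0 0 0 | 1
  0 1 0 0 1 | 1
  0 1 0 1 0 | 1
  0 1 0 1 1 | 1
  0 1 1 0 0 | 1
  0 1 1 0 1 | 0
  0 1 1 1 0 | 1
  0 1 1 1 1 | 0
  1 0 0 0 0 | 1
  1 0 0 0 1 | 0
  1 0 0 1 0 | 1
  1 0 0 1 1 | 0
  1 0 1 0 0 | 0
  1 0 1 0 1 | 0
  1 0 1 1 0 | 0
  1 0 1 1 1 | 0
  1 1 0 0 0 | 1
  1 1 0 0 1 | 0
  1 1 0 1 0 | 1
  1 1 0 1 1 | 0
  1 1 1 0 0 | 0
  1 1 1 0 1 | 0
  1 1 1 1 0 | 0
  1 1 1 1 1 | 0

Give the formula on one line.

(((~a | ~e) & ~c) | ((~e & b) & ~a))

  ~a = 11111111111111110000000000000000
  ~e = 10101010101010101010101010101010
  (~a | ~e) = 11111111111111111010101010101010
  ~c = 11110000111100001111000011110000
  ((~a | ~e) & ~c) = 11110000111100001010000010100000
  (~e & b) = 00000000101010100000000010101010
  ((~e & b) & ~a) = 00000000101010100000000000000000
  (((~a | ~e) & ~c) | ((~e & b) & ~a)) = 11110000111110101010000010100000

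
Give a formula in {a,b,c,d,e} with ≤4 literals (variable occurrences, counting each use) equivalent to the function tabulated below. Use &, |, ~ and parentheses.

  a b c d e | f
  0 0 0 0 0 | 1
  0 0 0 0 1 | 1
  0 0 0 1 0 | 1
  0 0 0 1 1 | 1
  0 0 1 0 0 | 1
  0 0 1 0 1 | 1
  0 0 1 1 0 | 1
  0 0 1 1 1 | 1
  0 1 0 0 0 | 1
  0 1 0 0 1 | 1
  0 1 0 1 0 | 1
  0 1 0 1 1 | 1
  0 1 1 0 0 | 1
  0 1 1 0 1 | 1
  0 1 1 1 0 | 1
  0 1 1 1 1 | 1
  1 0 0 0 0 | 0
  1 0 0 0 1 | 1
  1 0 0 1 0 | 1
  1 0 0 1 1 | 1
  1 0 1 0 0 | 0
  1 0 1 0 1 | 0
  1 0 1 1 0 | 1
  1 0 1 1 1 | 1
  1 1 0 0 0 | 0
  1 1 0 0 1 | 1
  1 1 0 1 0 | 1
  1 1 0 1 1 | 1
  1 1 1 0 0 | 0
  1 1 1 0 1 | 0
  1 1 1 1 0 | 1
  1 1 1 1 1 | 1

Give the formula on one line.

((~c & e) | (d | ~a))

  ~c = 11110000111100001111000011110000
  (~c & e) = 01010000010100000101000001010000
  ~a = 11111111111111110000000000000000
  (d | ~a) = 11111111111111110011001100110011
  ((~c & e) | (d | ~a)) = 11111111111111110111001101110011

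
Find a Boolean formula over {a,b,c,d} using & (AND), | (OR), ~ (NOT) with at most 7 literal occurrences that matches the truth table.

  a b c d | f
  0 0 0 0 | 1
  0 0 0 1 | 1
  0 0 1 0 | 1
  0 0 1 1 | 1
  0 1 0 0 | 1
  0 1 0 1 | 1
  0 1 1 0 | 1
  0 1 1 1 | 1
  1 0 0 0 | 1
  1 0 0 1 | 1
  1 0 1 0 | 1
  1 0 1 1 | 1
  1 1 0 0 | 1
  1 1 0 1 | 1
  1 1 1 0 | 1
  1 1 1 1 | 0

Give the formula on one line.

(~b | ((~c | ~a) | ~d))

  ~b = 1111000011110000
  ~c = 1100110011001100
  ~a = 1111111100000000
  (~c | ~a) = 1111111111001100
  ~d = 1010101010101010
  ((~c | ~a) | ~d) = 1111111111101110
  (~b | ((~c | ~a) | ~d)) = 1111111111111110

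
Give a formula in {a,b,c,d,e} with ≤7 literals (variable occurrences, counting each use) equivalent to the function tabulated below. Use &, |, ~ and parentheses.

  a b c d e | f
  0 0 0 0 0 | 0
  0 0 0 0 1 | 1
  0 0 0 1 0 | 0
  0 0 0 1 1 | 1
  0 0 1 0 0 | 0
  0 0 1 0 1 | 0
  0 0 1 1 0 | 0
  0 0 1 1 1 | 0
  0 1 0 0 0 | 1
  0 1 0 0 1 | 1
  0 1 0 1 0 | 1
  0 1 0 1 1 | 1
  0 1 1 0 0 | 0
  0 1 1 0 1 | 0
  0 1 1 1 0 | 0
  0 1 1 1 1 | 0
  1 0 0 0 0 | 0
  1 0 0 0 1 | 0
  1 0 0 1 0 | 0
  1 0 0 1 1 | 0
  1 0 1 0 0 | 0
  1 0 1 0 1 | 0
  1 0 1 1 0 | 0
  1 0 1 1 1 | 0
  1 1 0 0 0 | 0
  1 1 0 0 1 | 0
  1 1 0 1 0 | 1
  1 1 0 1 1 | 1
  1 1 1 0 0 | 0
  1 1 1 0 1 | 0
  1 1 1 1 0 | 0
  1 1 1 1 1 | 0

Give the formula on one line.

  ~a = 11111111111111110000000000000000
  (~a | b) = 11111111111111110000000011111111
  ~c = 11110000111100001111000011110000
  ((~a | b) & ~c) = 11110000111100000000000011110000
  (e | b) = 01010101111111110101010111111111
  (((~a | b) & ~c) & (e | b)) = 01010000111100000000000011110000
  (d | ~a) = 11111111111111110011001100110011
  ((((~a | b) & ~c) & (e | b)) & (d | ~a)) = 01010000111100000000000000110000

((((~a | b) & ~c) & (e | b)) & (d | ~a))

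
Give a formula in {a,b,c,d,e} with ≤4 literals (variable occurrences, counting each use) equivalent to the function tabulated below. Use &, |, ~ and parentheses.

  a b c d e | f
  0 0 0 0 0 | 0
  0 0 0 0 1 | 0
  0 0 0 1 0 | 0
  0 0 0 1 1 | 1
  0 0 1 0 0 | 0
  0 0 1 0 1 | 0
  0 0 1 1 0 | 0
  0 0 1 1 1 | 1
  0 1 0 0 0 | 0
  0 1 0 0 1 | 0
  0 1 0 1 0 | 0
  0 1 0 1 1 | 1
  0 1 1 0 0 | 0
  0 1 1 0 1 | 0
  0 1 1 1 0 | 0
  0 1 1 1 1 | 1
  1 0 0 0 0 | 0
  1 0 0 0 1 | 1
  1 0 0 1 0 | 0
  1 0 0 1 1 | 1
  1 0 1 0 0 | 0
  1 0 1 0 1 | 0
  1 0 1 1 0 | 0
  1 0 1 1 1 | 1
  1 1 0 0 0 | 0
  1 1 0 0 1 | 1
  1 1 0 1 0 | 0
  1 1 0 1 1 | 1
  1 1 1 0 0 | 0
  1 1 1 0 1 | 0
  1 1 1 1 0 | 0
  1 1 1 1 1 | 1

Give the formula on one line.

  ~c = 11110000111100001111000011110000
  (~c & a) = 00000000000000001111000011110000
  (d | (~c & a)) = 00110011001100111111001111110011
  (e & (d | (~c & a))) = 00010001000100010101000101010001

(e & (d | (~c & a)))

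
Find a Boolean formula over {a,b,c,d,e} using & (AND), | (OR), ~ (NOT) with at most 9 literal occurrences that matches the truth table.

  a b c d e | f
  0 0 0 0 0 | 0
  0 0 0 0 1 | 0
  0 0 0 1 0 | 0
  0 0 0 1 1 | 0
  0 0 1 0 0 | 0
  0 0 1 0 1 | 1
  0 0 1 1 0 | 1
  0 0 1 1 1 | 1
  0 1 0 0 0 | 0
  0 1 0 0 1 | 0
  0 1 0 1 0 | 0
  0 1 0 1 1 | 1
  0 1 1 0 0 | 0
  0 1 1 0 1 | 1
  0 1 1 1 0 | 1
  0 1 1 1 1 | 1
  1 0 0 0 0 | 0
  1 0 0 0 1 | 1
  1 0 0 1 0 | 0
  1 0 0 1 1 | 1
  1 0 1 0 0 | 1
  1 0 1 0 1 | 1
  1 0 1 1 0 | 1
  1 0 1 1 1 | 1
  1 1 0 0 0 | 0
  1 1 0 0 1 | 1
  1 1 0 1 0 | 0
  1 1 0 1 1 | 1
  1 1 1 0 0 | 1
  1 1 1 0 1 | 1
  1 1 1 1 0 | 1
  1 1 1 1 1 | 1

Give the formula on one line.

  (a | c) = 00001111000011111111111111111111
  (e & (a | c)) = 00000101000001010101010101010101
  (a | d) = 00110011001100111111111111111111
  (e & b) = 00000000010101010000000001010101
  ~e = 10101010101010101010101010101010
  (c & ~e) = 00001010000010100000101000001010
  ((e & b) | (c & ~e)) = 00001010010111110000101001011111
  ((a | d) & ((e & b) | (c & ~e))) = 00000010000100110000101001011111
  ((e & (a | c)) | ((a | d) & ((e & b) | (c & ~e)))) = 00000111000101110101111101011111

((e & (a | c)) | ((a | d) & ((e & b) | (c & ~e))))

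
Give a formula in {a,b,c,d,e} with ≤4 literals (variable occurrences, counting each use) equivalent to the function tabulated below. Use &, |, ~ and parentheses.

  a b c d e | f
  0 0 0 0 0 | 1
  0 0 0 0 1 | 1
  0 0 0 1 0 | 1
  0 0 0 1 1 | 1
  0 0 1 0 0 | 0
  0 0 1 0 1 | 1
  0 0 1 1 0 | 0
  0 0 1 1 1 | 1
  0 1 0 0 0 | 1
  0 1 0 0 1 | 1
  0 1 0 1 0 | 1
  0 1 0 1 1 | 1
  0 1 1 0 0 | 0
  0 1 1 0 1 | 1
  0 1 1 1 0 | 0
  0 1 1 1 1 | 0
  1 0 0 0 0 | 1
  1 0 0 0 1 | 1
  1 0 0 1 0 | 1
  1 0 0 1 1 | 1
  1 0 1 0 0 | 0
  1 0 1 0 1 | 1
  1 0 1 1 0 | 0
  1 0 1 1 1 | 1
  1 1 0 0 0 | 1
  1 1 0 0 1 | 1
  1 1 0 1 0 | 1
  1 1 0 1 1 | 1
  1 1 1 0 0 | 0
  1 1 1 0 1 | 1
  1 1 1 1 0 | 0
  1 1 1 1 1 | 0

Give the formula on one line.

  ~b = 11111111000000001111111100000000
  ~d = 11001100110011001100110011001100
  (~b | ~d) = 11111111110011001111111111001100
  ((~b | ~d) & e) = 01010101010001000101010101000100
  ~c = 11110000111100001111000011110000
  (((~b | ~d) & e) | ~c) = 11110101111101001111010111110100

(((~b | ~d) & e) | ~c)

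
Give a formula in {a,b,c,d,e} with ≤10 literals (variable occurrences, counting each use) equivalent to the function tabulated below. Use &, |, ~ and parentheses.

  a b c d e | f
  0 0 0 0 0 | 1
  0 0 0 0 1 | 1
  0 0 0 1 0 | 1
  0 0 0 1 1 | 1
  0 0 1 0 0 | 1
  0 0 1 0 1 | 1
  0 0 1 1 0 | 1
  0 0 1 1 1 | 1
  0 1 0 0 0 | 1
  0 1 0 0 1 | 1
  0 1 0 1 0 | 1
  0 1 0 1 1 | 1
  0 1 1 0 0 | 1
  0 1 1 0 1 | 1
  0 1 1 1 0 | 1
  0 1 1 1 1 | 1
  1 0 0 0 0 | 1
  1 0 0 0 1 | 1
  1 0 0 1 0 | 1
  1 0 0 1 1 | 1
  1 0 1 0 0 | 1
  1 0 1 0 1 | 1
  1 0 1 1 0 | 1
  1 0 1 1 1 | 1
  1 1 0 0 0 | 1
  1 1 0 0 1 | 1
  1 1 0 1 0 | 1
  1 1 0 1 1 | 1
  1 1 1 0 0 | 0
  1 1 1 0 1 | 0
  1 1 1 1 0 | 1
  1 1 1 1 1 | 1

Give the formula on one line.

  ~a = 11111111111111110000000000000000
  (~a & c) = 00001111000011110000000000000000
  ((~a & c) & b) = 00000000000011110000000000000000
  (b | c) = 00001111111111110000111111111111
  ~b = 11111111000000001111111100000000
  ((b | c) & ~b) = 00001111000000000000111100000000
  ~d = 11001100110011001100110011001100
  (((b | c) & ~b) & ~d) = 00001100000000000000110000000000
  (((~a & c) & b) | (((b | c) & ~b) & ~d)) = 00001100000011110000110000000000
  ~c = 11110000111100001111000011110000
  (~c | d) = 11110011111100111111001111110011
  ((((~a & c) & b) | (((b | c) & ~b) & ~d)) | (~c | d)) = 11111111111111111111111111110011

((((~a & c) & b) | (((b | c) & ~b) & ~d)) | (~c | d))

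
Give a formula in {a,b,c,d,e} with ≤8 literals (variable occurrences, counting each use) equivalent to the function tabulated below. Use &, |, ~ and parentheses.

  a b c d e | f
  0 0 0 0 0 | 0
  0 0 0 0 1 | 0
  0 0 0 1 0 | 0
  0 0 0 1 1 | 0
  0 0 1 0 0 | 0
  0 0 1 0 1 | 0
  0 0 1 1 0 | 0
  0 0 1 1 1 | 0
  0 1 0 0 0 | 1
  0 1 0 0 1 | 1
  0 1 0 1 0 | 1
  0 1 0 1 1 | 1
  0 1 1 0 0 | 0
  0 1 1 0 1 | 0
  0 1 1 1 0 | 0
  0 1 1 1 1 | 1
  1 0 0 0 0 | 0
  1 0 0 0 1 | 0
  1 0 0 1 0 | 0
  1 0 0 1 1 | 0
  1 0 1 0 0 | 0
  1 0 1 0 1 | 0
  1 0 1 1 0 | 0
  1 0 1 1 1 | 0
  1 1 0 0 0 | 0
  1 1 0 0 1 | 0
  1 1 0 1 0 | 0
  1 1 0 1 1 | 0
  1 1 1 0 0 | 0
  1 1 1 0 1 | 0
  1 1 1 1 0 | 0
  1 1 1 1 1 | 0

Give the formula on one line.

  ~c = 11110000111100001111000011110000
  ~a = 11111111111111110000000000000000
  (~c & ~a) = 11110000111100000000000000000000
  (b & ~a) = 00000000111111110000000000000000
  ((b & ~a) & d) = 00000000001100110000000000000000
  (e & ((b & ~a) & d)) = 00000000000100010000000000000000
  ((~c & ~a) | (e & ((b & ~a) & d))) = 11110000111100010000000000000000
  (b & ((~c & ~a) | (e & ((b & ~a) & d)))) = 00000000111100010000000000000000

(b & ((~c & ~a) | (e & ((b & ~a) & d))))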